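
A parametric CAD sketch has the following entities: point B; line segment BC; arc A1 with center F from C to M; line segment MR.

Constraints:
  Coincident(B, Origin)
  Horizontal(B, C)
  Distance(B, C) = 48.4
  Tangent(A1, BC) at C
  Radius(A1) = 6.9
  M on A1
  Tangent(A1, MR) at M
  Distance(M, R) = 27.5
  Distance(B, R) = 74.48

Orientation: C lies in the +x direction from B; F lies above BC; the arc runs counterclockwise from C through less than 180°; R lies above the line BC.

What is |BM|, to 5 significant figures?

54.066

B is at the origin; BC is horizontal with |BC| = 48.4 and C on the +x side, so C = (48.400, 0.0000). A1 meets BC tangentially, so FC is at right angles to BC, so F = C + (0, 6.9) = (48.400, 6.9000). Since FM ⟂ MR (tangency), |FR| = √(6.9² + 27.5²) = 28.352 regardless of where M sits on A1. So R lies on both circle(B, 74.48) and circle(F, 28.352); the above-BC intersection is R = (70.111, 25.135). M is the foot of the tangent from R: M = (53.990, 2.8552).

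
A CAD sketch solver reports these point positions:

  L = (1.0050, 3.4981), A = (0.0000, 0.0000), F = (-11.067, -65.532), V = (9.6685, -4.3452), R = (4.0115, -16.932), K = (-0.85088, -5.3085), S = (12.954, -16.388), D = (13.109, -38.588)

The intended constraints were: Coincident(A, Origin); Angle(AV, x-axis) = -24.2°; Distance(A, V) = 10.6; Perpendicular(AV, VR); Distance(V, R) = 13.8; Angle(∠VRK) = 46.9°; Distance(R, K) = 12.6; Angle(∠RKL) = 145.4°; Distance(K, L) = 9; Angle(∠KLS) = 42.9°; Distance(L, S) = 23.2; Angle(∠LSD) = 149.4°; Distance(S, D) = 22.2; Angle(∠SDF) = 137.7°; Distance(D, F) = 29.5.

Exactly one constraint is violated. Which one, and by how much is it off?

Distance(D, F) = 29.5 — off by 6.70.

A = (0.00, 0.00) ✓; AV at -24.20° ✓; |AV| = 10.60 ✓; ∠(AV, VR) = 90.00° ✓; |VR| = 13.80 ✓; ∠VRK = 46.90° ✓; |RK| = 12.60 ✓; ∠RKL = 145.4° ✓; |KL| = 9.000 ✓; ∠KLS = 42.90° ✓; |LS| = 23.20 ✓; ∠LSD = 149.4° ✓; |SD| = 22.20 ✓; ∠SDF = 137.7° ✓; |DF| = 36.20 ✗.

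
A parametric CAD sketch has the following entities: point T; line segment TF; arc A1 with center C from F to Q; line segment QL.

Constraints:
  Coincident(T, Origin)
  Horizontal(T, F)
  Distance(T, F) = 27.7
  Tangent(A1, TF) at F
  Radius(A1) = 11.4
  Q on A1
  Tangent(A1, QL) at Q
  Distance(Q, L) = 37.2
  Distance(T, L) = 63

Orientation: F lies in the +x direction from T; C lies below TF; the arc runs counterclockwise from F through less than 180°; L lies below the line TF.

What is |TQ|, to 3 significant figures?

26.0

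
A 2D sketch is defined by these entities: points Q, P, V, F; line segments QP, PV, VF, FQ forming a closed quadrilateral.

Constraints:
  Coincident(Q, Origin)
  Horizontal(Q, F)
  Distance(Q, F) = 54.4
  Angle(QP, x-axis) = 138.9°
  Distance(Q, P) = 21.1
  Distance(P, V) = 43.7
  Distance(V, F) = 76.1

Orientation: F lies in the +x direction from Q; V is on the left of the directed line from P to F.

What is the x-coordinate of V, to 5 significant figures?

0.96573

Checks: |PV| = 43.70 ✓; |VF| = 76.10 ✓.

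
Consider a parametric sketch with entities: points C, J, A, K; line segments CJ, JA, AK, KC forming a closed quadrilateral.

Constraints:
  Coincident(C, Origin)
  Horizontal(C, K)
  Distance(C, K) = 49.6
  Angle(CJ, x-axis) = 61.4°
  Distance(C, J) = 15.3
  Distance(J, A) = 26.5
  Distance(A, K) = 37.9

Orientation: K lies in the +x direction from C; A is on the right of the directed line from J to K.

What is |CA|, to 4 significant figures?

18.43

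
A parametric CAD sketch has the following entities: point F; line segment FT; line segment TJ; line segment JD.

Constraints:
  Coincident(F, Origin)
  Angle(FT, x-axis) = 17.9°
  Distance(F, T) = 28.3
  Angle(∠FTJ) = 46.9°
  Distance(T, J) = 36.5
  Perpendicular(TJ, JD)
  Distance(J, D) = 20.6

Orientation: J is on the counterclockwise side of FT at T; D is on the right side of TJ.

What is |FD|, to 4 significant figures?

44.69

F is at the origin; FT runs at 17.9° with length 28.3, so T = 28.3·(cos 17.9°, sin 17.9°) = (26.93, 8.698). ∠FTJ = 46.9°, so TJ runs at 17.9° + (180° − 46.9°) = 151.0° from the x-axis; with |TJ| = 36.5, J = T + 36.5·(cos 151.0°, sin 151.0°) = (-4.993, 26.39). The perpendicularity gives JD at right angles to TJ; with |JD| = 20.6 on the right of TJ, D = J + 20.6·(0.4848, 0.8746) = (4.994, 44.41). Then |FD| = |D − F| = 44.69.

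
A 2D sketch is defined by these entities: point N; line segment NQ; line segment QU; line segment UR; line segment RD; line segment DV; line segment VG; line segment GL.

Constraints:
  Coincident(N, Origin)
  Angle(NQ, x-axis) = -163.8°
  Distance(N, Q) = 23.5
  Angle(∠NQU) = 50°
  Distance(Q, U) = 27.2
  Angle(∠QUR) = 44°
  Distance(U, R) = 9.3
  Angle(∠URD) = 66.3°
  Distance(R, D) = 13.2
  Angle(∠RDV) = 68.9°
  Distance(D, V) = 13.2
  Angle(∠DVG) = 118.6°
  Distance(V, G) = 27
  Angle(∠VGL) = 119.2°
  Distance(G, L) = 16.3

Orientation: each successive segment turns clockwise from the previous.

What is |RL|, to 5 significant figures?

28.199

N is at the origin; NQ runs at -163.8° with length 23.5, so Q = (-22.567, -6.5563). ∠NQU = 50.0° gives QU at 66.200° from the x-axis; with |QU| = 27.2, U = (-11.590, 18.331). ∠QUR = 44.0° gives UR at -69.800° from the x-axis; with |UR| = 9.3, R = (-8.3792, 9.6026). ∠URD = 66.3° gives RD at 176.50° from the x-axis; with |RD| = 13.2, D = (-21.555, 10.408). ∠RDV = 68.9° gives DV at 65.400° from the x-axis; with |DV| = 13.2, V = (-16.060, 22.410). ∠DVG = 118.6° gives VG at 4.0000° from the x-axis; with |VG| = 27.0, G = (10.875, 24.294). ∠VGL = 119.2° gives GL at -56.800° from the x-axis; with |GL| = 16.3, L = (19.800, 10.655). Then |RL| = |L − R| = 28.199.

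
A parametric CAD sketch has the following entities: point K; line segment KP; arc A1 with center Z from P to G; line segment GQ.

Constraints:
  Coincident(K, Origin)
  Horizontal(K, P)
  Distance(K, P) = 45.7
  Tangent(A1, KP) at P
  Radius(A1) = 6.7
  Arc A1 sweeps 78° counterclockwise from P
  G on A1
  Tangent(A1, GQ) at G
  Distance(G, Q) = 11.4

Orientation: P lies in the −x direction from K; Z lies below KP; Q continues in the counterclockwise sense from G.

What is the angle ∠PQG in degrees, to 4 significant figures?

16.47°

K is at the origin; KP is horizontal with |KP| = 45.7 and P on the −x side, so P = (-45.70, 0.000). The tangent condition forces ZP to be normal to KP, so Z = P + (0, -6.7) = (-45.70, -6.700). On A1, P sits at bearing 90° from Z; a 78° counterclockwise sweep puts G at bearing 168°, so G = Z + 6.7·(cos 168°, sin 168°) = (-52.25, -5.307). A1 meets GQ tangentially, so ZG is at right angles to GQ, so GQ runs along (−sin 168°, cos 168°); with |GQ| = 11.4, Q = (-54.62, -16.46). Then cos ∠PQG = QP·QG / (|QP||QG|), giving 16.47°.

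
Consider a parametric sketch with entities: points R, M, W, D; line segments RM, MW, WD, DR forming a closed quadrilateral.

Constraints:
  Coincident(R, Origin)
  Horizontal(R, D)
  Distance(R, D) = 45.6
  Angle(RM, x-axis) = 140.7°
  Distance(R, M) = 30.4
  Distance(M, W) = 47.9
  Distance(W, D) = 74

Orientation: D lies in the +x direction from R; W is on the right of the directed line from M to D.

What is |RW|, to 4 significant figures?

36.50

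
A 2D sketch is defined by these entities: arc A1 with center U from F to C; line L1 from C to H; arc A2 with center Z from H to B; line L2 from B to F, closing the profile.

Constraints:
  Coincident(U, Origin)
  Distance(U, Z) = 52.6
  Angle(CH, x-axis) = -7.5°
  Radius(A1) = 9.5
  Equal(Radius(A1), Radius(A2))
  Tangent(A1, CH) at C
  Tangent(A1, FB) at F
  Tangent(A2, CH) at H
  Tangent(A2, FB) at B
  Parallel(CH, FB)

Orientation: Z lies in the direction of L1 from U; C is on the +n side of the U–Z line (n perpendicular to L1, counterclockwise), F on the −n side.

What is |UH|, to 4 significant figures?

53.45

The slot axis is L1's direction at -7.5°, so u = (cos -7.5°, sin -7.5°) = (0.9914, -0.1305) and n = (−sin -7.5°, cos -7.5°) = (0.1305, 0.9914). U is at the origin and Z lies 52.6 along u from U, so Z = 52.6·u = (52.15, -6.866). Tangency of A1 to both parallel lines with radius 9.5 puts C and F at U ± 9.5·n: C = (1.240, 9.419), F = (-1.240, -9.419). Equal radii place H and B the same way about Z: H = Z + 9.5·n = (53.39, 2.553), B = Z − 9.5·n = (50.91, -16.28). Then |UH| = |H − U| = 53.45.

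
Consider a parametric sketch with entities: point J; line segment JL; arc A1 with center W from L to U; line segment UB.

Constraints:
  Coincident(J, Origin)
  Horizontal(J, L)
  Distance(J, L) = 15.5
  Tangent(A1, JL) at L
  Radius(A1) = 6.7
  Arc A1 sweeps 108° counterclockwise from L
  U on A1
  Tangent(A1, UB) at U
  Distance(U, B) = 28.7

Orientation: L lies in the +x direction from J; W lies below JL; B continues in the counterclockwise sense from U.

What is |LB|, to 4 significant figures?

36.15

J is at the origin; JL is horizontal with |JL| = 15.5 and L on the +x side, so L = (15.50, 0.000). Tangency of A1 to JL means the radius WL is perpendicular to JL, so W = L + (0, -6.7) = (15.50, -6.700). On A1, L sits at bearing 90° from W; a 108° counterclockwise sweep puts U at bearing 198°, so U = W + 6.7·(cos 198°, sin 198°) = (9.128, -8.770). Since A1 is tangent to UB there, WU ⟂ UB, so UB runs along (−sin 198°, cos 198°); with |UB| = 28.7, B = (18.00, -36.07). Then |LB| = |B − L| = 36.15.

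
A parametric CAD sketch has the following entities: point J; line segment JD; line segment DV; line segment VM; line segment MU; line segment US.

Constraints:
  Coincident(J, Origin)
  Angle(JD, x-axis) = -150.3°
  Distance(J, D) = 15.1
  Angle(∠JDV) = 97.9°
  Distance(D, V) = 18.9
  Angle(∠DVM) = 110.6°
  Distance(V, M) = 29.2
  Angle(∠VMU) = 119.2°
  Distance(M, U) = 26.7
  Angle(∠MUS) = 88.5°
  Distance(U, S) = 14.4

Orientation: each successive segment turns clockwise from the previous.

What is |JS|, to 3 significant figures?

23.4

J is at the origin; JD runs at -150.3° with length 15.1, so D = (-13.1, -7.48). ∠JDV = 97.9° gives DV at 128° from the x-axis; with |DV| = 18.9, V = (-24.6, 7.49). ∠DVM = 110.6° gives VM at 58.2° from the x-axis; with |VM| = 29.2, M = (-9.26, 32.3). ∠VMU = 119.2° gives MU at -2.60° from the x-axis; with |MU| = 26.7, U = (17.4, 31.1). ∠MUS = 88.5° gives US at -94.1° from the x-axis; with |US| = 14.4, S = (16.4, 16.7). Then |JS| = |S − J| = 23.4.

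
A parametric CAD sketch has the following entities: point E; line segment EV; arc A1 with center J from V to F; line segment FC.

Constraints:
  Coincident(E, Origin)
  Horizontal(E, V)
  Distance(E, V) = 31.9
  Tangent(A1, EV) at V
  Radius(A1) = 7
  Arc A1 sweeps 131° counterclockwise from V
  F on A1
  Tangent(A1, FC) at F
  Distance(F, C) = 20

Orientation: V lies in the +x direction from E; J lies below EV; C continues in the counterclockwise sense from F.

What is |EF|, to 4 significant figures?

29.03

Tangency of A1 to EV means the radius JV is perpendicular to EV, so J = V + (0, -7) = (31.90, -7.000). On A1, V sits at bearing 90° from J; a 131° counterclockwise sweep puts F at bearing 221°, so F = J + 7.0·(cos 221°, sin 221°) = (26.62, -11.59). Then |EF| = |F − E| = 29.03.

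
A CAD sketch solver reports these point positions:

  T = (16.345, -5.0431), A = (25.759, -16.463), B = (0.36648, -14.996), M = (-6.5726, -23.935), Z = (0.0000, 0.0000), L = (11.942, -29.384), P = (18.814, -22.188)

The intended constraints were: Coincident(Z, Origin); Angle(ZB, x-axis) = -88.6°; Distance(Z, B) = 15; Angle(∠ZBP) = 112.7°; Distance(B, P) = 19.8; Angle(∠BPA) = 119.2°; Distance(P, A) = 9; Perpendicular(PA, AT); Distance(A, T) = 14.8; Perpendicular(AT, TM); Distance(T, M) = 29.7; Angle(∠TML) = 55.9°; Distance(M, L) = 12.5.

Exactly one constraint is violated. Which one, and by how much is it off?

Distance(M, L) = 12.5 — off by 6.80.

Z = (0.00, 0.00) ✓; ZB at -88.60° ✓; |ZB| = 15.00 ✓; ∠ZBP = 112.7° ✓; |BP| = 19.80 ✓; ∠BPA = 119.2° ✓; |PA| = 9.000 ✓; ∠(PA, AT) = 90.00° ✓; |AT| = 14.80 ✓; ∠(AT, TM) = 90.00° ✓; |TM| = 29.70 ✓; ∠TML = 55.90° ✓; |ML| = 19.30 ✗.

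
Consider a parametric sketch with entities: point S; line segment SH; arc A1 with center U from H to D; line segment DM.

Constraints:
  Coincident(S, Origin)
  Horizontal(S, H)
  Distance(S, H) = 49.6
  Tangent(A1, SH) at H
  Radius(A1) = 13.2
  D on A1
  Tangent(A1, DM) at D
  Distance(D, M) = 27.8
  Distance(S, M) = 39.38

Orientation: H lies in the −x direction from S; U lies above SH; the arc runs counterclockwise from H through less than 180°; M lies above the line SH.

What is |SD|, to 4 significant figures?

38.70

Checks: |SH| = 49.60 ✓; |UD| = 13.20 ✓; ∠(UD, DM) = 90.00° ✓; |DM| = 27.80 ✓; |SM| = 39.38 ✓.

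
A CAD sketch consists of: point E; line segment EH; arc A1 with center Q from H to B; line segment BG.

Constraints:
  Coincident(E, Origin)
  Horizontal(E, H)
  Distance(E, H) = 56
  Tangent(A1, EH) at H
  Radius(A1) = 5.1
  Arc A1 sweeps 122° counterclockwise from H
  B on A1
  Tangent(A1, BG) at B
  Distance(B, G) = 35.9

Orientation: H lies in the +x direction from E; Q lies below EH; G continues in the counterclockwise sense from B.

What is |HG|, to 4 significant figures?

40.97

E is at the origin; E and H share the same y with |EH| = 56.0 and H on the +x side, so H = (56.00, 0.000). Tangency of A1 to EH means the radius QH is perpendicular to EH, so Q = H + (0, -5.1) = (56.00, -5.100). On A1, H sits at bearing 90° from Q; a 122° counterclockwise sweep puts B at bearing 212°, so B = Q + 5.1·(cos 212°, sin 212°) = (51.67, -7.803). A1 meets BG tangentially, so QB is at right angles to BG, so BG runs along (−sin 212°, cos 212°); with |BG| = 35.9, G = (70.70, -38.25). Then |HG| = |G − H| = 40.97.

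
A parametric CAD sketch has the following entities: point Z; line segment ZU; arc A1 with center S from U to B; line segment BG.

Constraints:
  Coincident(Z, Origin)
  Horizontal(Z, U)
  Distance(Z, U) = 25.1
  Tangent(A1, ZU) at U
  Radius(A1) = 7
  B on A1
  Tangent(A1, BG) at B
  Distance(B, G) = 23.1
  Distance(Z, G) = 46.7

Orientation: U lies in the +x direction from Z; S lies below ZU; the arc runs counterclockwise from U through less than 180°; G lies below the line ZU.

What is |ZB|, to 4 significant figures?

23.81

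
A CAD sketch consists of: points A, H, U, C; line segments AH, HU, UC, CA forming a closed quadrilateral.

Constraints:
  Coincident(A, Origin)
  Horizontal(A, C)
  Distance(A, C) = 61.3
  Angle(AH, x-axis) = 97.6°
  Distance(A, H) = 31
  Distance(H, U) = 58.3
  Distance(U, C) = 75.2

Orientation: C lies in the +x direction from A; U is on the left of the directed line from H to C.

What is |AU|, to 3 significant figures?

80.7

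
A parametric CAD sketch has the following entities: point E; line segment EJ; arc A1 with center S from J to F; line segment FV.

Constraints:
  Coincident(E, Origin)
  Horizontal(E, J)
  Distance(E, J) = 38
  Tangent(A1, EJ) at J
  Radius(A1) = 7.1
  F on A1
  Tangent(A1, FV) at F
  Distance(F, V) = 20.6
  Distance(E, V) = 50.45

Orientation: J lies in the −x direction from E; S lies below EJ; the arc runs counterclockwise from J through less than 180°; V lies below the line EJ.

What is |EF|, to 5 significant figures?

45.757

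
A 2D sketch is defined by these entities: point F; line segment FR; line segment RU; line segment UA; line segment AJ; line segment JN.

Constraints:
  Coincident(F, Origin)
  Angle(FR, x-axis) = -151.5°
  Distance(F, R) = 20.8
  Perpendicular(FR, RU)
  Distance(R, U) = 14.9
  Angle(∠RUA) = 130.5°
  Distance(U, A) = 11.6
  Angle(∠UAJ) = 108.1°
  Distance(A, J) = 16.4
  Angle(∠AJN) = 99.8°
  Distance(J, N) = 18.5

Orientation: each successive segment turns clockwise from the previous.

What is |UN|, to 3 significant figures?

24.2

F is at the origin; FR runs at -151.5° with length 20.8, so R = (-18.3, -9.92). The perpendicularity gives RU at right angles to FR, so RU runs at 118°; with |RU| = 14.9, U = (-25.4, 3.17). ∠RUA = 130.5° gives UA at 69.0° from the x-axis; with |UA| = 11.6, A = (-21.2, 14.0). ∠UAJ = 108.1° gives AJ at -2.90° from the x-axis; with |AJ| = 16.4, J = (-4.85, 13.2). ∠AJN = 99.8° gives JN at -83.1° from the x-axis; with |JN| = 18.5, N = (-2.63, -5.20). Then |UN| = |N − U| = 24.2.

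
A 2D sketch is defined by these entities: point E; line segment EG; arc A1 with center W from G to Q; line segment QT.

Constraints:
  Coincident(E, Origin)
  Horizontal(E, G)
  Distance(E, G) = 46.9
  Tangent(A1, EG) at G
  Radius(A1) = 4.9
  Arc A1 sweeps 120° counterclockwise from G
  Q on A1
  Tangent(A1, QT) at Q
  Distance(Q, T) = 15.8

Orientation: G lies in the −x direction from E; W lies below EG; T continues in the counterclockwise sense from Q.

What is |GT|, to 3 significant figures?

21.3

On A1, G sits at bearing 90° from W; a 120° counterclockwise sweep puts Q at bearing 210°, so Q = W + 4.9·(cos 210°, sin 210°) = (-51.1, -7.35). The tangent condition forces WQ to be normal to QT, so QT runs along (−sin 210°, cos 210°); with |QT| = 15.8, T = (-43.2, -21.0). Then |GT| = |T − G| = 21.3.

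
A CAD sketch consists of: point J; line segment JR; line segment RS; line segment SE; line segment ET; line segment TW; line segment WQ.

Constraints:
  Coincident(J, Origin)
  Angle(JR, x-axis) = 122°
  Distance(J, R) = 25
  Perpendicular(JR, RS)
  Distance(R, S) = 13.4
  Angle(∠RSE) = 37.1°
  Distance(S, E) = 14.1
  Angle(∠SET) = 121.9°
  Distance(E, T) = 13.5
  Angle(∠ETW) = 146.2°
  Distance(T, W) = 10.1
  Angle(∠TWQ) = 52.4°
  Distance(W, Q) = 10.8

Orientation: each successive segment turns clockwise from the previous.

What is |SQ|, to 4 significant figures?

19.33

J is at the origin; JR runs at 122.0° with length 25.0, so R = (-13.25, 21.20). JR is perpendicular to RS, so RS runs at 32.00°; with |RS| = 13.4, S = (-1.884, 28.30). ∠RSE = 37.1° gives SE at -110.9° from the x-axis; with |SE| = 14.1, E = (-6.914, 15.13). ∠SET = 121.9° gives ET at -169.0° from the x-axis; with |ET| = 13.5, T = (-20.17, 12.55). ∠ETW = 146.2° gives TW at 157.2° from the x-axis; with |TW| = 10.1, W = (-29.48, 16.47). ∠TWQ = 52.4° gives WQ at 29.60° from the x-axis; with |WQ| = 10.8, Q = (-20.09, 21.80). Then |SQ| = |Q − S| = 19.33.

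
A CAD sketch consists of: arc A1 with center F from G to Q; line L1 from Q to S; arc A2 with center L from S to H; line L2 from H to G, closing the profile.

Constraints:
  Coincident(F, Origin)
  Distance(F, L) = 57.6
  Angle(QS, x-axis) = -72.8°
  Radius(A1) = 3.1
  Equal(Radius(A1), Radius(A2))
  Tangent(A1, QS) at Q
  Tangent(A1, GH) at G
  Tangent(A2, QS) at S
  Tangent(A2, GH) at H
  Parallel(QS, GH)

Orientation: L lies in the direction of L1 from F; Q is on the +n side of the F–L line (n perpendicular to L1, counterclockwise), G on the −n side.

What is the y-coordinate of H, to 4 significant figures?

-55.94

The slot axis is L1's direction at -72.8°, so u = (cos -72.8°, sin -72.8°) = (0.2957, -0.9553) and n = (−sin -72.8°, cos -72.8°) = (0.9553, 0.2957). F is at the origin and L lies 57.6 along u from F, so L = 57.6·u = (17.03, -55.02). Tangency of A1 to both parallel lines with radius 3.1 puts Q and G at F ± 3.1·n: Q = (2.961, 0.9167), G = (-2.961, -0.9167). Equal radii place S and H the same way about L: S = L + 3.1·n = (19.99, -54.11), H = L − 3.1·n = (14.07, -55.94). So H.y = -55.94.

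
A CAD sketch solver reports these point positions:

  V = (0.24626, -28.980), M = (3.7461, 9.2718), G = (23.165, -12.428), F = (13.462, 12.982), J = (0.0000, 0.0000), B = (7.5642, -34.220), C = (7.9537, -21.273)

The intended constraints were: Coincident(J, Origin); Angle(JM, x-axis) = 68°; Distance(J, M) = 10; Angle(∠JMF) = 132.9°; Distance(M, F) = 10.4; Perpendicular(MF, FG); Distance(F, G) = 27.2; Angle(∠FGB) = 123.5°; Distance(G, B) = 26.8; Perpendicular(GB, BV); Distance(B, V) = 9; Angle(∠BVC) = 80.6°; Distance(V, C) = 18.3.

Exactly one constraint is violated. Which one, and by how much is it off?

Distance(V, C) = 18.3 — off by 7.40.

J = (0.00, 0.00) ✓; JM at 68.00° ✓; |JM| = 10.00 ✓; ∠JMF = 132.9° ✓; |MF| = 10.40 ✓; ∠(MF, FG) = 90.00° ✓; |FG| = 27.20 ✓; ∠FGB = 123.5° ✓; |GB| = 26.80 ✓; ∠(GB, BV) = 90.01° ✓; |BV| = 9.001 ✓; ∠BVC = 80.60° ✓; |VC| = 10.90 ✗.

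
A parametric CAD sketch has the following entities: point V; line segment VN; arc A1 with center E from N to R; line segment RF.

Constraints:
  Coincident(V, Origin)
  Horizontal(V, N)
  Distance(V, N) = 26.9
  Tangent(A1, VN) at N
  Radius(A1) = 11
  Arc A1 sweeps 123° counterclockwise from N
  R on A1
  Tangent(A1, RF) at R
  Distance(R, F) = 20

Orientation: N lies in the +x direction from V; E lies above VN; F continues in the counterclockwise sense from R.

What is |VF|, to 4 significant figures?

42.15

V is at the origin; VN is horizontal with |VN| = 26.9 and N on the +x side, so N = (26.90, 0.000). The tangent condition forces EN to be normal to VN, so E = N + (0, 11) = (26.90, 11.00). On A1, N sits at bearing -90° from E; a 123° counterclockwise sweep puts R at bearing 33°, so R = E + 11.0·(cos 33°, sin 33°) = (36.13, 16.99). Since A1 is tangent to RF there, ER ⟂ RF, so RF runs along (−sin 33°, cos 33°); with |RF| = 20.0, F = (25.23, 33.76). Then |VF| = |F − V| = 42.15.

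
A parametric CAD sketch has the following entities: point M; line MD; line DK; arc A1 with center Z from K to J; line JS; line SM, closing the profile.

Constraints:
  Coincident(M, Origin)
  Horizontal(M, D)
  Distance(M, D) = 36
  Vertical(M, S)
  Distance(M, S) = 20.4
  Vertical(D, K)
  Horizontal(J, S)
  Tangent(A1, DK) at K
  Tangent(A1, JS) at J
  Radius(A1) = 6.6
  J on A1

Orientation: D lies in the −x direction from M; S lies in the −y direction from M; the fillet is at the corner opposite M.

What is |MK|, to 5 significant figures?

38.554

The virtual corner opposite M is at (-36.000, -20.400). Tangency of A1 to DK means the radius ZK is perpendicular to DK and the tangent condition forces ZJ to be normal to JS, with radius 6.6, so the center Z sits 6.6 in from both sides at Z = (-29.400, -13.800). That places the tangent points at K = (-36.000, -13.800) on DK and J = (-29.400, -20.400) on JS. Then |MK| = |K − M| = 38.554.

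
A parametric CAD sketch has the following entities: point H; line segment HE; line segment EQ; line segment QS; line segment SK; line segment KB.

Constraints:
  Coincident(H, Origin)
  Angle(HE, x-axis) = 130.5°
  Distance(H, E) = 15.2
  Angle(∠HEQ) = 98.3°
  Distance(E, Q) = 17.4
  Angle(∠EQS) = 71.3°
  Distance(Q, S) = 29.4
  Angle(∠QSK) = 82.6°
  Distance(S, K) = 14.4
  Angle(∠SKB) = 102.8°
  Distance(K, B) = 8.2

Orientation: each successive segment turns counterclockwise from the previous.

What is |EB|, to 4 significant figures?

13.88

∠QSK = 82.6° gives SK at 58.30° from the x-axis; with |SK| = 14.4, K = (5.787, -4.004). ∠SKB = 102.8° gives KB at 135.5° from the x-axis; with |KB| = 8.2, B = (-0.06147, 1.743). Then |EB| = |B − E| = 13.88.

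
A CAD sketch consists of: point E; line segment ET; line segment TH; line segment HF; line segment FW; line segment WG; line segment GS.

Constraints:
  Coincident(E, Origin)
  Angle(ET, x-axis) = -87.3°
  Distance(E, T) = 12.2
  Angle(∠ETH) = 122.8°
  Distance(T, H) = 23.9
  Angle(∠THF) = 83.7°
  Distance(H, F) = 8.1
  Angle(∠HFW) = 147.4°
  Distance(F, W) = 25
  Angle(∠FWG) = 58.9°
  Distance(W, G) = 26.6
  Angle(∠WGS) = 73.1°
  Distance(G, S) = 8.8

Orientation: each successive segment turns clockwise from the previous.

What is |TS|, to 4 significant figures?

7.291

E is at the origin; ET runs at -87.3° with length 12.2, so T = (0.5747, -12.19). ∠ETH = 122.8° gives TH at -144.5° from the x-axis; with |TH| = 23.9, H = (-18.88, -26.07). ∠THF = 83.7° gives HF at 119.2° from the x-axis; with |HF| = 8.1, F = (-22.83, -18.99). ∠HFW = 147.4° gives FW at 86.60° from the x-axis; with |FW| = 25.0, W = (-21.35, 5.961). ∠FWG = 58.9° gives WG at -34.50° from the x-axis; with |WG| = 26.6, G = (0.5701, -9.105). ∠WGS = 73.1° gives GS at -141.4° from the x-axis; with |GS| = 8.8, S = (-6.307, -14.60). Then |TS| = |S − T| = 7.291.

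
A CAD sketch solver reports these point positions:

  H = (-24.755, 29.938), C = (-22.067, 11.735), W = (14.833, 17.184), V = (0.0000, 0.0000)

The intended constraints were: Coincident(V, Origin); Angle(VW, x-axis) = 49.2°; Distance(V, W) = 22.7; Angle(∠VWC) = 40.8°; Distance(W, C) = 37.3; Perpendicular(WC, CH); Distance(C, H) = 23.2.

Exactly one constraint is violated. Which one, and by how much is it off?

Distance(C, H) = 23.2 — off by 4.80.

V = (0.00, 0.00) ✓; VW at 49.20° ✓; |VW| = 22.70 ✓; ∠VWC = 40.80° ✓; |WC| = 37.30 ✓; ∠(WC, CH) = 90.00° ✓; |CH| = 18.40 ✗.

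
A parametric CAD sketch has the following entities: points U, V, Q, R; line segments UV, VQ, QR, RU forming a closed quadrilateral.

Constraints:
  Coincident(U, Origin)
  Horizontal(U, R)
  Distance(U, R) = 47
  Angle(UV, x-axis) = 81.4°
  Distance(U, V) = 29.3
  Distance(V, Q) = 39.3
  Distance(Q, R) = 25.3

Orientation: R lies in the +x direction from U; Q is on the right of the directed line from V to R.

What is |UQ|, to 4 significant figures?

23.19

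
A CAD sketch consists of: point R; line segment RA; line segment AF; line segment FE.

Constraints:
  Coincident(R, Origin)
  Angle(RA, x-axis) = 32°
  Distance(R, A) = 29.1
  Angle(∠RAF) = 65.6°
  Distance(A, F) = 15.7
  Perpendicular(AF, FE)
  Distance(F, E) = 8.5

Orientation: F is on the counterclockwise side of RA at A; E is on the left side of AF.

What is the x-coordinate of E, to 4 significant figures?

6.898

R is at the origin; RA runs at 32.0° with length 29.1, so A = 29.1·(cos 32.0°, sin 32.0°) = (24.68, 15.42). ∠RAF = 65.6°, so AF runs at 32.0° + (180° − 65.6°) = 146.4° from the x-axis; with |AF| = 15.7, F = A + 15.7·(cos 146.4°, sin 146.4°) = (11.60, 24.11). AF ⟂ FE; with |FE| = 8.5 on the left of AF, E = F + 8.5·(-0.5534, -0.8329) = (6.898, 17.03). So E.x = 6.898.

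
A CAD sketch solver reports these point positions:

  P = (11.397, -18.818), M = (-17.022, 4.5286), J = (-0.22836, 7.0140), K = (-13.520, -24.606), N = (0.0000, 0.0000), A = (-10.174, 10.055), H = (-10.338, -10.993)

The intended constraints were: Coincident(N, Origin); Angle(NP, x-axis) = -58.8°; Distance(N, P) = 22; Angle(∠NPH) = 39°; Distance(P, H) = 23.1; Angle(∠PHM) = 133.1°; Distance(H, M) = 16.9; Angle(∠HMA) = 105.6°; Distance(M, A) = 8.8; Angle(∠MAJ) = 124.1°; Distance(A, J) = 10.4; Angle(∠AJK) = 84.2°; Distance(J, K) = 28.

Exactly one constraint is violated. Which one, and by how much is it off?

Distance(J, K) = 28 — off by 6.30.

N = (0.00, 0.00) ✓; NP at -58.80° ✓; |NP| = 22.00 ✓; ∠NPH = 39.00° ✓; |PH| = 23.10 ✓; ∠PHM = 133.1° ✓; |HM| = 16.90 ✓; ∠HMA = 105.6° ✓; |MA| = 8.800 ✓; ∠MAJ = 124.1° ✓; |AJ| = 10.40 ✓; ∠AJK = 84.20° ✓; |JK| = 34.30 ✗.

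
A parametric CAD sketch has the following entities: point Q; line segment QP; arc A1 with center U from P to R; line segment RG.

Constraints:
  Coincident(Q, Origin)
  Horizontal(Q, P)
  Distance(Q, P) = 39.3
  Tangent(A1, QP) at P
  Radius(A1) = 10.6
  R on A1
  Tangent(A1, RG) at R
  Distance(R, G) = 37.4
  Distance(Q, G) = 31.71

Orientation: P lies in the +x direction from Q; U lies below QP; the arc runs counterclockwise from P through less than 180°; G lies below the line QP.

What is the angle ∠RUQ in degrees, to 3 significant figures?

27.3°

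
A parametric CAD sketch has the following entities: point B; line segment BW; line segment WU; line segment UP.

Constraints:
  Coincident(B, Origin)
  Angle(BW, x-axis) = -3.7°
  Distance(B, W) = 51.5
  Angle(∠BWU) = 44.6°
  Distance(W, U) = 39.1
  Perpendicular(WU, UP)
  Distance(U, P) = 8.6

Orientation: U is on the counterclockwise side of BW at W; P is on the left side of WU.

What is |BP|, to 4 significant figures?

27.67

B is at the origin; BW runs at -3.7° with length 51.5, so W = 51.5·(cos -3.7°, sin -3.7°) = (51.39, -3.323). ∠BWU = 44.6°, so WU runs at -3.7° + (180° − 44.6°) = 131.7° from the x-axis; with |WU| = 39.1, U = W + 39.1·(cos 131.7°, sin 131.7°) = (25.38, 25.87). WU is perpendicular to UP; with |UP| = 8.6 on the left of WU, P = U + 8.6·(-0.7466, -0.6652) = (18.96, 20.15). Then |BP| = |P − B| = 27.67.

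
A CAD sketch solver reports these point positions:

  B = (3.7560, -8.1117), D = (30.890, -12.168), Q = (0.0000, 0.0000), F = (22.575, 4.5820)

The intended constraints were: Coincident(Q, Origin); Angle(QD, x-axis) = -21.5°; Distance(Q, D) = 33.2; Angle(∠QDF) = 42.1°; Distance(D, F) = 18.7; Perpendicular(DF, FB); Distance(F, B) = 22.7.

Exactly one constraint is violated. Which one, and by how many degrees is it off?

Perpendicular(DF, FB) — off by 7.60°.

Q = (0.00, 0.00) ✓; QD at -21.50° ✓; |QD| = 33.20 ✓; ∠QDF = 42.10° ✓; |DF| = 18.70 ✓; ∠(DF, FB) = 97.60° ✗; |FB| = 22.70 ✓.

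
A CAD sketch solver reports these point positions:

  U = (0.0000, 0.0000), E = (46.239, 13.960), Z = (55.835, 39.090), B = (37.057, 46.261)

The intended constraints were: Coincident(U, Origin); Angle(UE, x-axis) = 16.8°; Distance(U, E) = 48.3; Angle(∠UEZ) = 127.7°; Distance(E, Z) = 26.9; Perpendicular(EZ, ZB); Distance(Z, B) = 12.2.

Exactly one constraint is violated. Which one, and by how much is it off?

Distance(Z, B) = 12.2 — off by 7.90.

U = (0.00, 0.00) ✓; UE at 16.80° ✓; |UE| = 48.30 ✓; ∠UEZ = 127.7° ✓; |EZ| = 26.90 ✓; ∠(EZ, ZB) = 90.00° ✓; |ZB| = 20.10 ✗.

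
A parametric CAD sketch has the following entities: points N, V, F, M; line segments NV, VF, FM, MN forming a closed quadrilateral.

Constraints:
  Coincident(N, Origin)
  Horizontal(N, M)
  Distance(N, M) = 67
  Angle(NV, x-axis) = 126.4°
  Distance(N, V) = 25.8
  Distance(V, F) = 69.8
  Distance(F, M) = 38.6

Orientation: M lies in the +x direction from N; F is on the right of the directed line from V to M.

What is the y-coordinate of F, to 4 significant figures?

-24.88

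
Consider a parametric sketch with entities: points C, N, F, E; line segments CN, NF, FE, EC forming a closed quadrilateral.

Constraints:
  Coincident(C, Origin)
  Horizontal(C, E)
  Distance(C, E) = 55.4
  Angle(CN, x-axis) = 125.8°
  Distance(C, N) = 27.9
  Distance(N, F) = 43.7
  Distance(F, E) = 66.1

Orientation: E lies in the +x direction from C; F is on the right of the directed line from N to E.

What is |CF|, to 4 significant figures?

21.54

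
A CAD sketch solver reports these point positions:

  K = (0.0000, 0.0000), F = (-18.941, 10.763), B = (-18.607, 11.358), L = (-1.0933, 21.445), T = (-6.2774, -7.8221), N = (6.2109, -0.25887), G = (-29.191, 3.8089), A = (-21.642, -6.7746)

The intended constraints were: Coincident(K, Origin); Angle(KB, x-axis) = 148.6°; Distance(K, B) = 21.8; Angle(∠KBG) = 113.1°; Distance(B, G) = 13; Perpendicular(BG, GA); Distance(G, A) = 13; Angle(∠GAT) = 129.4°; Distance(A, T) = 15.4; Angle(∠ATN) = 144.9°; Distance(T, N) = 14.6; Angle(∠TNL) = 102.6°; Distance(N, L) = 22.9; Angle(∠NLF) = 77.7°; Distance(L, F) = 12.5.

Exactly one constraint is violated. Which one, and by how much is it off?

Distance(L, F) = 12.5 — off by 8.30.

K = (0.00, 0.00) ✓; KB at 148.6° ✓; |KB| = 21.80 ✓; ∠KBG = 113.1° ✓; |BG| = 13.00 ✓; ∠(BG, GA) = 90.00° ✓; |GA| = 13.00 ✓; ∠GAT = 129.4° ✓; |AT| = 15.40 ✓; ∠ATN = 144.9° ✓; |TN| = 14.60 ✓; ∠TNL = 102.6° ✓; |NL| = 22.90 ✓; ∠NLF = 77.70° ✓; |LF| = 20.80 ✗.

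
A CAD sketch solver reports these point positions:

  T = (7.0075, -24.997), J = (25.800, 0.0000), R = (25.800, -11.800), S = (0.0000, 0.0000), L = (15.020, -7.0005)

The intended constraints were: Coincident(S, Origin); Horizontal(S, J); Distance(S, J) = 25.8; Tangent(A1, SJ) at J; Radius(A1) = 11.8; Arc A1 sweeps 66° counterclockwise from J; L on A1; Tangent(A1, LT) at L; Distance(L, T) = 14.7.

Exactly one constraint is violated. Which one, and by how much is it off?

Distance(L, T) = 14.7 — off by 5.00.

S = (0.00, 0.00) ✓; S.y = 0.00, J.y = 0.00 ✓; |SJ| = 25.80 ✓; ∠(RJ, JS) = 90.00° ✓; |RJ| = 11.80 ✓; bearing(R→L) − bearing(R→J) = 66.00° ✓; |RL| = 11.80 ✓; ∠(RL, LT) = 90.00° ✓; |LT| = 19.70 ✗.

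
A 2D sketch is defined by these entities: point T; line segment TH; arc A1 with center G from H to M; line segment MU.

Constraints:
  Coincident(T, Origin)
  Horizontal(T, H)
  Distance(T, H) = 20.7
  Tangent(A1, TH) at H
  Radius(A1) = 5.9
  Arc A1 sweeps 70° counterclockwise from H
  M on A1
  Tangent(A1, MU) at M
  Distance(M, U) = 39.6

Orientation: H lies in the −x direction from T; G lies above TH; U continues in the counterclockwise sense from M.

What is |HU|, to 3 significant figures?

45.3

T is at the origin; TH is horizontal with |TH| = 20.7 and H on the −x side, so H = (-20.7, 0.00). The tangent condition forces GH to be normal to TH, so G = H + (0, 5.9) = (-20.7, 5.90). On A1, H sits at bearing -90° from G; a 70° counterclockwise sweep puts M at bearing -20°, so M = G + 5.9·(cos -20°, sin -20°) = (-15.2, 3.88). Tangency of A1 to MU means the radius GM is perpendicular to MU, so MU runs along (−sin -20°, cos -20°); with |MU| = 39.6, U = (-1.61, 41.1). Then |HU| = |U − H| = 45.3.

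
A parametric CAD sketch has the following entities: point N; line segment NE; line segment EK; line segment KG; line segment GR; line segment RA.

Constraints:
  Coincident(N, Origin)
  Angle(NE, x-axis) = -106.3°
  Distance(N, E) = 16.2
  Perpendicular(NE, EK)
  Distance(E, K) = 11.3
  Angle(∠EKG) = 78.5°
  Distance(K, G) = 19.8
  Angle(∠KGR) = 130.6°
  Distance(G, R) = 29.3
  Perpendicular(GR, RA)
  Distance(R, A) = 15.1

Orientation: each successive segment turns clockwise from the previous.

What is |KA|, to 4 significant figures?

42.19

N is at the origin; NE runs at -106.3° with length 16.2, so E = (-4.547, -15.55). NE is perpendicular to EK, so EK runs at 163.7°; with |EK| = 11.3, K = (-15.39, -12.38). ∠EKG = 78.5° gives KG at 62.20° from the x-axis; with |KG| = 19.8, G = (-6.158, 5.137). ∠KGR = 130.6° gives GR at 12.80° from the x-axis; with |GR| = 29.3, R = (22.41, 11.63). GR is perpendicular to RA, so RA runs at -77.20°; with |RA| = 15.1, A = (25.76, -3.096). Then |KA| = |A − K| = 42.19.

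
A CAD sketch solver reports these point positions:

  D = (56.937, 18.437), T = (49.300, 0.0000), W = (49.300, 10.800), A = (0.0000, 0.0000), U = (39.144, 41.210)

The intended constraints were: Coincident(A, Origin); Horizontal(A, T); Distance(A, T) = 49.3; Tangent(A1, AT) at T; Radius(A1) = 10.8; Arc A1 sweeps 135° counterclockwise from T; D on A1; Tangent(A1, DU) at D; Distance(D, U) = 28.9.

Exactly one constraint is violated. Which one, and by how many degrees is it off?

Tangent(A1, DU) at D — off by 7.00°.

A = (0.00, 0.00) ✓; A.y = 0.00, T.y = 0.00 ✓; |AT| = 49.30 ✓; ∠(WT, TA) = 90.00° ✓; |WT| = 10.80 ✓; bearing(W→D) − bearing(W→T) = 135.0° ✓; |WD| = 10.80 ✓; ∠(WD, DU) = 97.00° ✗; |DU| = 28.90 ✓.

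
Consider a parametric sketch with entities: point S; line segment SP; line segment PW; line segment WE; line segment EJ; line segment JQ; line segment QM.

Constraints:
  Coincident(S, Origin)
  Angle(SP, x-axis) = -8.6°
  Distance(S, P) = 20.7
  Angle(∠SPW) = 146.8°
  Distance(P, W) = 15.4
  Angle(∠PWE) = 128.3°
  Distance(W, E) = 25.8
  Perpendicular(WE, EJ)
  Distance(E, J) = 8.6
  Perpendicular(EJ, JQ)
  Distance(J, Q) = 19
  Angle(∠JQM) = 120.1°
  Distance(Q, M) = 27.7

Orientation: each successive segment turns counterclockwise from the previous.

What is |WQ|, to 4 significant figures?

10.96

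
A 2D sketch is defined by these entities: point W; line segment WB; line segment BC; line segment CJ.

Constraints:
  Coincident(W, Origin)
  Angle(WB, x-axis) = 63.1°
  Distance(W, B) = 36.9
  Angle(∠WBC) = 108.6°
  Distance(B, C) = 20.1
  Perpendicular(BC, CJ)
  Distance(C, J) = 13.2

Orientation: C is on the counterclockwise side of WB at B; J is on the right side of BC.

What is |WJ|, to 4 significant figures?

57.76

W is at the origin; WB runs at 63.1° with length 36.9, so B = 36.9·(cos 63.1°, sin 63.1°) = (16.69, 32.91). ∠WBC = 108.6°, so BC runs at 63.1° + (180° − 108.6°) = 134.5° from the x-axis; with |BC| = 20.1, C = B + 20.1·(cos 134.5°, sin 134.5°) = (2.607, 47.24). BC is perpendicular to CJ; with |CJ| = 13.2 on the right of BC, J = C + 13.2·(0.7133, 0.7009) = (12.02, 56.50). Then |WJ| = |J − W| = 57.76.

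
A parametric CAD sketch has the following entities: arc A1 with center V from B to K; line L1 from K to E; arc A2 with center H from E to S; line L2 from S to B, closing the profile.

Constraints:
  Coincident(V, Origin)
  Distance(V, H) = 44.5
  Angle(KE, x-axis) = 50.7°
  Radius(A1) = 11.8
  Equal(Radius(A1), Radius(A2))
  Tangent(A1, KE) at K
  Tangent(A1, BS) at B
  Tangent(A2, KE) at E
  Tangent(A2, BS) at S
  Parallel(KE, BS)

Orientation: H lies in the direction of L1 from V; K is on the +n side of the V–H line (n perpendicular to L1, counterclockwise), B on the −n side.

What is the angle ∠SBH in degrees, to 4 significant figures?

14.85°

Tangency of A1 to both parallel lines with radius 11.8 puts K and B at V ± 11.8·n: K = (-9.131, 7.474), B = (9.131, -7.474). Equal radii place E and S the same way about H: E = H + 11.8·n = (19.05, 41.91), S = H − 11.8·n = (37.32, 26.96). Then cos ∠SBH = BS·BH / (|BS||BH|), giving 14.85°.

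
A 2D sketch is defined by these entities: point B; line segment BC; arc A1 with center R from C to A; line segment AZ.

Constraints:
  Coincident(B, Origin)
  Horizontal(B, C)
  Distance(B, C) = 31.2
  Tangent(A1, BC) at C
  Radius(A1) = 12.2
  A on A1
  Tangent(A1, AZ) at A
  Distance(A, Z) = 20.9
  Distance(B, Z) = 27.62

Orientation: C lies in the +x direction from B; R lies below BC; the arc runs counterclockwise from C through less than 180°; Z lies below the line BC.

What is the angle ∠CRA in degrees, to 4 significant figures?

63.26°

Checks: ∠(RC, CB) = 90.00° ✓; |RC| = 12.20 ✓; |RA| = 12.20 ✓; ∠(RA, AZ) = 90.00° ✓; |AZ| = 20.90 ✓; |BZ| = 27.62 ✓.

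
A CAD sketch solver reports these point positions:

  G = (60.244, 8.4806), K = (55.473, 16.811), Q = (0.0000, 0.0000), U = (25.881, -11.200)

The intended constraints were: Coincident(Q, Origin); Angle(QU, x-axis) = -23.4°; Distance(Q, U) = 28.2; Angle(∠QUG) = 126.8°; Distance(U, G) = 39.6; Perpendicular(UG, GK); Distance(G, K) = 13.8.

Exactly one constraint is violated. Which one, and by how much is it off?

Distance(G, K) = 13.8 — off by 4.20.

Q = (0.00, 0.00) ✓; QU at -23.40° ✓; |QU| = 28.20 ✓; ∠QUG = 126.8° ✓; |UG| = 39.60 ✓; ∠(UG, GK) = 90.00° ✓; |GK| = 9.600 ✗.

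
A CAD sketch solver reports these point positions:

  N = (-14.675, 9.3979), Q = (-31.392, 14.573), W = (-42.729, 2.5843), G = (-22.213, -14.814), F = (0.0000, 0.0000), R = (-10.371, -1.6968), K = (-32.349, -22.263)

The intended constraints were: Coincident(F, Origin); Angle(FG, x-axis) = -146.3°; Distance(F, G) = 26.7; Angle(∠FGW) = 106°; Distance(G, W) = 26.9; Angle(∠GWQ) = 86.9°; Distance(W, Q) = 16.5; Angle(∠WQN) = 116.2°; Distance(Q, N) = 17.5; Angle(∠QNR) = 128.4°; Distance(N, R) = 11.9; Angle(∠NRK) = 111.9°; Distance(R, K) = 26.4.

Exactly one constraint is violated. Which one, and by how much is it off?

Distance(R, K) = 26.4 — off by 3.70.

F = (0.00, 0.00) ✓; FG at -146.3° ✓; |FG| = 26.70 ✓; ∠FGW = 106.0° ✓; |GW| = 26.90 ✓; ∠GWQ = 86.90° ✓; |WQ| = 16.50 ✓; ∠WQN = 116.2° ✓; |QN| = 17.50 ✓; ∠QNR = 128.4° ✓; |NR| = 11.90 ✓; ∠NRK = 111.9° ✓; |RK| = 30.10 ✗.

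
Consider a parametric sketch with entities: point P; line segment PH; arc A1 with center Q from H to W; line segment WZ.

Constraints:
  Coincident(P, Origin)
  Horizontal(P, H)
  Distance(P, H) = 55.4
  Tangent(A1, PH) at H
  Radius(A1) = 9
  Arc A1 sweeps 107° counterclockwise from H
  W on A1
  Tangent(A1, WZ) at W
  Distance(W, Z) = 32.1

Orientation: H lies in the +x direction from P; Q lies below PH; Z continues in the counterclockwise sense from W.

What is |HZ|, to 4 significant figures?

42.34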